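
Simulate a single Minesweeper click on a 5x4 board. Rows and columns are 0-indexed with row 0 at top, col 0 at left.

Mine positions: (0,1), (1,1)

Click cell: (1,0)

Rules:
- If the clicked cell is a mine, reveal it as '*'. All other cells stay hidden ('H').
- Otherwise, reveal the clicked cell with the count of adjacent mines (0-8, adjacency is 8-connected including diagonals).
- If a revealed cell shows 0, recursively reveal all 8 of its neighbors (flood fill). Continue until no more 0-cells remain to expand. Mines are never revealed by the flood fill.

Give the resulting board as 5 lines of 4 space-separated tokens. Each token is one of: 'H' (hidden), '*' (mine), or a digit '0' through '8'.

H H H H
2 H H H
H H H H
H H H H
H H H H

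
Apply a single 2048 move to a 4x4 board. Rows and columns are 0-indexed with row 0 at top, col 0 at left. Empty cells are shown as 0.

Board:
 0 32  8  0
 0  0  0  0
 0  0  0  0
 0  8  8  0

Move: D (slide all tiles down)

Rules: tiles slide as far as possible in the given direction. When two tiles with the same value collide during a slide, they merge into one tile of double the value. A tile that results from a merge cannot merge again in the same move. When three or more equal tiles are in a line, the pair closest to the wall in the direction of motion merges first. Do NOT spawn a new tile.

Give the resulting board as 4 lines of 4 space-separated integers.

Answer:  0  0  0  0
 0  0  0  0
 0 32  0  0
 0  8 16  0

Derivation:
Slide down:
col 0: [0, 0, 0, 0] -> [0, 0, 0, 0]
col 1: [32, 0, 0, 8] -> [0, 0, 32, 8]
col 2: [8, 0, 0, 8] -> [0, 0, 0, 16]
col 3: [0, 0, 0, 0] -> [0, 0, 0, 0]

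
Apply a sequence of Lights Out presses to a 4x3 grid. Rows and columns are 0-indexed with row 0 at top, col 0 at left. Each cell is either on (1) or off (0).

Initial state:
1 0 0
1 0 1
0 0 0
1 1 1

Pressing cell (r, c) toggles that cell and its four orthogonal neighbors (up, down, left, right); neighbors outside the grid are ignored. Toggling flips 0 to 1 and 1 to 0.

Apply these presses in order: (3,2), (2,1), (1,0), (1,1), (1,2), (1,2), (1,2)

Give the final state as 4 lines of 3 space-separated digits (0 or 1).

After press 1 at (3,2):
1 0 0
1 0 1
0 0 1
1 0 0

After press 2 at (2,1):
1 0 0
1 1 1
1 1 0
1 1 0

After press 3 at (1,0):
0 0 0
0 0 1
0 1 0
1 1 0

After press 4 at (1,1):
0 1 0
1 1 0
0 0 0
1 1 0

After press 5 at (1,2):
0 1 1
1 0 1
0 0 1
1 1 0

After press 6 at (1,2):
0 1 0
1 1 0
0 0 0
1 1 0

After press 7 at (1,2):
0 1 1
1 0 1
0 0 1
1 1 0

Answer: 0 1 1
1 0 1
0 0 1
1 1 0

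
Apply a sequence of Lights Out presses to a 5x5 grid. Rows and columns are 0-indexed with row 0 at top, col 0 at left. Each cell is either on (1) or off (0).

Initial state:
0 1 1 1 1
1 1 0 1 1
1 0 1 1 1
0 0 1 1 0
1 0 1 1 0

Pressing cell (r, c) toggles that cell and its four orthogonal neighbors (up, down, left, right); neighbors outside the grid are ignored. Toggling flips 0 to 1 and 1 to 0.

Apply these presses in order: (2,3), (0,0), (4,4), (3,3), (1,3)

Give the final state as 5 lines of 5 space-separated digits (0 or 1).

Answer: 1 0 1 0 1
0 1 1 1 0
1 0 0 0 0
0 0 0 1 0
1 0 1 1 1

Derivation:
After press 1 at (2,3):
0 1 1 1 1
1 1 0 0 1
1 0 0 0 0
0 0 1 0 0
1 0 1 1 0

After press 2 at (0,0):
1 0 1 1 1
0 1 0 0 1
1 0 0 0 0
0 0 1 0 0
1 0 1 1 0

After press 3 at (4,4):
1 0 1 1 1
0 1 0 0 1
1 0 0 0 0
0 0 1 0 1
1 0 1 0 1

After press 4 at (3,3):
1 0 1 1 1
0 1 0 0 1
1 0 0 1 0
0 0 0 1 0
1 0 1 1 1

After press 5 at (1,3):
1 0 1 0 1
0 1 1 1 0
1 0 0 0 0
0 0 0 1 0
1 0 1 1 1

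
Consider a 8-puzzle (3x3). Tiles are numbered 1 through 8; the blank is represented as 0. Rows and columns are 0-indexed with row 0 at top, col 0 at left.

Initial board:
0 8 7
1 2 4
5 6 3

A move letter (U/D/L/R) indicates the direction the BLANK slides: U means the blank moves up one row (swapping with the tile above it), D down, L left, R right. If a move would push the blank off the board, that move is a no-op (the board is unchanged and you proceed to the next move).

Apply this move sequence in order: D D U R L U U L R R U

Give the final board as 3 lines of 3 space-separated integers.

Answer: 8 7 0
1 2 4
5 6 3

Derivation:
After move 1 (D):
1 8 7
0 2 4
5 6 3

After move 2 (D):
1 8 7
5 2 4
0 6 3

After move 3 (U):
1 8 7
0 2 4
5 6 3

After move 4 (R):
1 8 7
2 0 4
5 6 3

After move 5 (L):
1 8 7
0 2 4
5 6 3

After move 6 (U):
0 8 7
1 2 4
5 6 3

After move 7 (U):
0 8 7
1 2 4
5 6 3

After move 8 (L):
0 8 7
1 2 4
5 6 3

After move 9 (R):
8 0 7
1 2 4
5 6 3

After move 10 (R):
8 7 0
1 2 4
5 6 3

After move 11 (U):
8 7 0
1 2 4
5 6 3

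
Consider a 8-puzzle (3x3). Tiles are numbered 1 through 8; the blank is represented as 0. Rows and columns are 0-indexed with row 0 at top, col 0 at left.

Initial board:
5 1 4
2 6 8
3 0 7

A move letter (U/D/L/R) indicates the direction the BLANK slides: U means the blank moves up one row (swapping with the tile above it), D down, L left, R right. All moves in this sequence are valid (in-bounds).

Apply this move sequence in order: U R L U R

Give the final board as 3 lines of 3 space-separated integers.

Answer: 5 4 0
2 1 8
3 6 7

Derivation:
After move 1 (U):
5 1 4
2 0 8
3 6 7

After move 2 (R):
5 1 4
2 8 0
3 6 7

After move 3 (L):
5 1 4
2 0 8
3 6 7

After move 4 (U):
5 0 4
2 1 8
3 6 7

After move 5 (R):
5 4 0
2 1 8
3 6 7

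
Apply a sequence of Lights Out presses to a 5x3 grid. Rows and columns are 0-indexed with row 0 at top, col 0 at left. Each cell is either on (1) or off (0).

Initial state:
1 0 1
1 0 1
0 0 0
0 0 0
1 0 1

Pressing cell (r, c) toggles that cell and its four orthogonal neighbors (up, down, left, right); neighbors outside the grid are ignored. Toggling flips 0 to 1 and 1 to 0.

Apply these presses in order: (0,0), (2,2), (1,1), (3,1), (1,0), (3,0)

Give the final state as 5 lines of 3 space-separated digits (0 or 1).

After press 1 at (0,0):
0 1 1
0 0 1
0 0 0
0 0 0
1 0 1

After press 2 at (2,2):
0 1 1
0 0 0
0 1 1
0 0 1
1 0 1

After press 3 at (1,1):
0 0 1
1 1 1
0 0 1
0 0 1
1 0 1

After press 4 at (3,1):
0 0 1
1 1 1
0 1 1
1 1 0
1 1 1

After press 5 at (1,0):
1 0 1
0 0 1
1 1 1
1 1 0
1 1 1

After press 6 at (3,0):
1 0 1
0 0 1
0 1 1
0 0 0
0 1 1

Answer: 1 0 1
0 0 1
0 1 1
0 0 0
0 1 1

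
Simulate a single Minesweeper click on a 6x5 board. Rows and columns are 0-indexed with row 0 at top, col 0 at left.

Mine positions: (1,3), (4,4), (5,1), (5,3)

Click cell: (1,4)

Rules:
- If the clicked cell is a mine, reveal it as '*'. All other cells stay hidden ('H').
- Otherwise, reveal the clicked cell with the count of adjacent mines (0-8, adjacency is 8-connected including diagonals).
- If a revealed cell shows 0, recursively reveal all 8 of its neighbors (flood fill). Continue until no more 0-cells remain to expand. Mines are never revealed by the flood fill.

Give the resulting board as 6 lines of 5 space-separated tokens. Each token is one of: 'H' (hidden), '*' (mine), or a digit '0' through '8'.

H H H H H
H H H H 1
H H H H H
H H H H H
H H H H H
H H H H H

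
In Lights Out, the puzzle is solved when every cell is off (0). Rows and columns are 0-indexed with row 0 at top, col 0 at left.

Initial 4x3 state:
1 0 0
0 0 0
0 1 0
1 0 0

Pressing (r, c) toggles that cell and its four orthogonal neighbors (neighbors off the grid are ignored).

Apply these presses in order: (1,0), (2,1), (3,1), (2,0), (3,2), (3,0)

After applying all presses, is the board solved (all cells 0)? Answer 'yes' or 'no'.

After press 1 at (1,0):
0 0 0
1 1 0
1 1 0
1 0 0

After press 2 at (2,1):
0 0 0
1 0 0
0 0 1
1 1 0

After press 3 at (3,1):
0 0 0
1 0 0
0 1 1
0 0 1

After press 4 at (2,0):
0 0 0
0 0 0
1 0 1
1 0 1

After press 5 at (3,2):
0 0 0
0 0 0
1 0 0
1 1 0

After press 6 at (3,0):
0 0 0
0 0 0
0 0 0
0 0 0

Lights still on: 0

Answer: yes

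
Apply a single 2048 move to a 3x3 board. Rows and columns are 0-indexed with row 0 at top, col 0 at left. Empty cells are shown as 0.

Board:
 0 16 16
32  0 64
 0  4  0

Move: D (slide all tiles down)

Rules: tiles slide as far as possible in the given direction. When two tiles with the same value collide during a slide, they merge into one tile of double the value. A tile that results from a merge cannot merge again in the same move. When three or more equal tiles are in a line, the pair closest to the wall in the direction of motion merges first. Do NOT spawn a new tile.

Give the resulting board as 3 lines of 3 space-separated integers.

Slide down:
col 0: [0, 32, 0] -> [0, 0, 32]
col 1: [16, 0, 4] -> [0, 16, 4]
col 2: [16, 64, 0] -> [0, 16, 64]

Answer:  0  0  0
 0 16 16
32  4 64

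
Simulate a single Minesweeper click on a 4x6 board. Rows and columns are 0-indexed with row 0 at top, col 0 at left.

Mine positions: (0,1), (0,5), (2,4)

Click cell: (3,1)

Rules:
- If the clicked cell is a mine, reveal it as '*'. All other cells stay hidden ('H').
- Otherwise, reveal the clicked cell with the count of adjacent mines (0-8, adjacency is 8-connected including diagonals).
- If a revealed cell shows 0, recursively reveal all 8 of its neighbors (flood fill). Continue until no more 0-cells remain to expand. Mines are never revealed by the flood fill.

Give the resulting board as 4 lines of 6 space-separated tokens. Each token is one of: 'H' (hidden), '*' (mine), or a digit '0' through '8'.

H H H H H H
1 1 1 1 H H
0 0 0 1 H H
0 0 0 1 H H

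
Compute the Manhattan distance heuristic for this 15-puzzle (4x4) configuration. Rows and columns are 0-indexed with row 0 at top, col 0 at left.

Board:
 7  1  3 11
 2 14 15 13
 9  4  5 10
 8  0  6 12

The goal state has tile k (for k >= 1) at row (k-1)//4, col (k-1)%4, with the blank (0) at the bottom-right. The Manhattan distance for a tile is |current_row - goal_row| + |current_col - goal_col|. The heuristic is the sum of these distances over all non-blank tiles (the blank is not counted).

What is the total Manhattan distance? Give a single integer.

Answer: 36

Derivation:
Tile 7: at (0,0), goal (1,2), distance |0-1|+|0-2| = 3
Tile 1: at (0,1), goal (0,0), distance |0-0|+|1-0| = 1
Tile 3: at (0,2), goal (0,2), distance |0-0|+|2-2| = 0
Tile 11: at (0,3), goal (2,2), distance |0-2|+|3-2| = 3
Tile 2: at (1,0), goal (0,1), distance |1-0|+|0-1| = 2
Tile 14: at (1,1), goal (3,1), distance |1-3|+|1-1| = 2
Tile 15: at (1,2), goal (3,2), distance |1-3|+|2-2| = 2
Tile 13: at (1,3), goal (3,0), distance |1-3|+|3-0| = 5
Tile 9: at (2,0), goal (2,0), distance |2-2|+|0-0| = 0
Tile 4: at (2,1), goal (0,3), distance |2-0|+|1-3| = 4
Tile 5: at (2,2), goal (1,0), distance |2-1|+|2-0| = 3
Tile 10: at (2,3), goal (2,1), distance |2-2|+|3-1| = 2
Tile 8: at (3,0), goal (1,3), distance |3-1|+|0-3| = 5
Tile 6: at (3,2), goal (1,1), distance |3-1|+|2-1| = 3
Tile 12: at (3,3), goal (2,3), distance |3-2|+|3-3| = 1
Sum: 3 + 1 + 0 + 3 + 2 + 2 + 2 + 5 + 0 + 4 + 3 + 2 + 5 + 3 + 1 = 36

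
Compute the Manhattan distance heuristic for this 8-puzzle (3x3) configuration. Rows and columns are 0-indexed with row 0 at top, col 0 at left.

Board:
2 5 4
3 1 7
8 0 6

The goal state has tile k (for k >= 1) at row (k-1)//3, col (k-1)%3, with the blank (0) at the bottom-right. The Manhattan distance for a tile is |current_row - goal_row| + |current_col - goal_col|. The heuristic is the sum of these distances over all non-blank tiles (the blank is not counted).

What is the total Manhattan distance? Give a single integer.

Answer: 15

Derivation:
Tile 2: at (0,0), goal (0,1), distance |0-0|+|0-1| = 1
Tile 5: at (0,1), goal (1,1), distance |0-1|+|1-1| = 1
Tile 4: at (0,2), goal (1,0), distance |0-1|+|2-0| = 3
Tile 3: at (1,0), goal (0,2), distance |1-0|+|0-2| = 3
Tile 1: at (1,1), goal (0,0), distance |1-0|+|1-0| = 2
Tile 7: at (1,2), goal (2,0), distance |1-2|+|2-0| = 3
Tile 8: at (2,0), goal (2,1), distance |2-2|+|0-1| = 1
Tile 6: at (2,2), goal (1,2), distance |2-1|+|2-2| = 1
Sum: 1 + 1 + 3 + 3 + 2 + 3 + 1 + 1 = 15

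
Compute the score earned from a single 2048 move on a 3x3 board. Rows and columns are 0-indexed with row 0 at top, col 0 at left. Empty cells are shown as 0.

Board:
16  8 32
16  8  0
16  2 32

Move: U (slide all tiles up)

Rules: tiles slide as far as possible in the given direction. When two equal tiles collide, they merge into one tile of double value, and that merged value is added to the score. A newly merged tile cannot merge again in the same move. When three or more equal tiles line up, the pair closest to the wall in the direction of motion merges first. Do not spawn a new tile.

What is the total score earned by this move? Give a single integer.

Slide up:
col 0: [16, 16, 16] -> [32, 16, 0]  score +32 (running 32)
col 1: [8, 8, 2] -> [16, 2, 0]  score +16 (running 48)
col 2: [32, 0, 32] -> [64, 0, 0]  score +64 (running 112)
Board after move:
32 16 64
16  2  0
 0  0  0

Answer: 112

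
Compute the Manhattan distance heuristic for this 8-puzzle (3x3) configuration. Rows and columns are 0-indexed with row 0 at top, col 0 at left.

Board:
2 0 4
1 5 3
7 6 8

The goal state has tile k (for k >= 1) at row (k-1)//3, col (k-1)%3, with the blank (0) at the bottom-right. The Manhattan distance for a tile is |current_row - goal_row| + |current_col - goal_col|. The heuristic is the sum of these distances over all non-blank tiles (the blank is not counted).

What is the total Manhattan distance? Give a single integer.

Answer: 9

Derivation:
Tile 2: at (0,0), goal (0,1), distance |0-0|+|0-1| = 1
Tile 4: at (0,2), goal (1,0), distance |0-1|+|2-0| = 3
Tile 1: at (1,0), goal (0,0), distance |1-0|+|0-0| = 1
Tile 5: at (1,1), goal (1,1), distance |1-1|+|1-1| = 0
Tile 3: at (1,2), goal (0,2), distance |1-0|+|2-2| = 1
Tile 7: at (2,0), goal (2,0), distance |2-2|+|0-0| = 0
Tile 6: at (2,1), goal (1,2), distance |2-1|+|1-2| = 2
Tile 8: at (2,2), goal (2,1), distance |2-2|+|2-1| = 1
Sum: 1 + 3 + 1 + 0 + 1 + 0 + 2 + 1 = 9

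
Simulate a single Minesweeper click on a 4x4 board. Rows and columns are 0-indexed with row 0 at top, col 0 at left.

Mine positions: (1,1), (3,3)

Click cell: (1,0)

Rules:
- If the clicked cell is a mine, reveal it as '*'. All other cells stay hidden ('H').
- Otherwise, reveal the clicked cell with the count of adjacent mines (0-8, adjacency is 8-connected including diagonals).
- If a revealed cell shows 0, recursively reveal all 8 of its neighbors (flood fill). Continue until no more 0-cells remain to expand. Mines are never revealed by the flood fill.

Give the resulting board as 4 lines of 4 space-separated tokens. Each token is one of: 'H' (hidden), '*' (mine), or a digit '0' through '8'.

H H H H
1 H H H
H H H H
H H H H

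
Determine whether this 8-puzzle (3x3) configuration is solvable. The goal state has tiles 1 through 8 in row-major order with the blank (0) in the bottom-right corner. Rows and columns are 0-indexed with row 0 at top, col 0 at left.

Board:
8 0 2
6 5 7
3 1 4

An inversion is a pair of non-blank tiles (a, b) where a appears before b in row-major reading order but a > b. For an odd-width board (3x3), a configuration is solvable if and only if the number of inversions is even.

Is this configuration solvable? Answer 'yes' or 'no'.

Answer: no

Derivation:
Inversions (pairs i<j in row-major order where tile[i] > tile[j] > 0): 19
19 is odd, so the puzzle is not solvable.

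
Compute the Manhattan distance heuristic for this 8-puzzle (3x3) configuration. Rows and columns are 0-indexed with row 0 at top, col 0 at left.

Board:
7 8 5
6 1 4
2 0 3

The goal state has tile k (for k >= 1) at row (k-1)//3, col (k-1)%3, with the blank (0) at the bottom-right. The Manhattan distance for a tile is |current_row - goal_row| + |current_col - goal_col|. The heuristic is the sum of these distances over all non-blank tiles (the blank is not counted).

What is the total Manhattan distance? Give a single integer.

Answer: 17

Derivation:
Tile 7: at (0,0), goal (2,0), distance |0-2|+|0-0| = 2
Tile 8: at (0,1), goal (2,1), distance |0-2|+|1-1| = 2
Tile 5: at (0,2), goal (1,1), distance |0-1|+|2-1| = 2
Tile 6: at (1,0), goal (1,2), distance |1-1|+|0-2| = 2
Tile 1: at (1,1), goal (0,0), distance |1-0|+|1-0| = 2
Tile 4: at (1,2), goal (1,0), distance |1-1|+|2-0| = 2
Tile 2: at (2,0), goal (0,1), distance |2-0|+|0-1| = 3
Tile 3: at (2,2), goal (0,2), distance |2-0|+|2-2| = 2
Sum: 2 + 2 + 2 + 2 + 2 + 2 + 3 + 2 = 17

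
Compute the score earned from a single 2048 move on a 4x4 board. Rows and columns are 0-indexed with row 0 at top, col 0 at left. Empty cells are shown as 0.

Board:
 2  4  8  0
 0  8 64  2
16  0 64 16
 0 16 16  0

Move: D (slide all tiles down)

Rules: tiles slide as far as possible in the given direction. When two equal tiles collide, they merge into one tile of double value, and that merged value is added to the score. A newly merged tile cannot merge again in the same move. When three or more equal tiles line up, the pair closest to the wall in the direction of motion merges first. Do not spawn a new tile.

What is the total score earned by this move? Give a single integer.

Answer: 128

Derivation:
Slide down:
col 0: [2, 0, 16, 0] -> [0, 0, 2, 16]  score +0 (running 0)
col 1: [4, 8, 0, 16] -> [0, 4, 8, 16]  score +0 (running 0)
col 2: [8, 64, 64, 16] -> [0, 8, 128, 16]  score +128 (running 128)
col 3: [0, 2, 16, 0] -> [0, 0, 2, 16]  score +0 (running 128)
Board after move:
  0   0   0   0
  0   4   8   0
  2   8 128   2
 16  16  16  16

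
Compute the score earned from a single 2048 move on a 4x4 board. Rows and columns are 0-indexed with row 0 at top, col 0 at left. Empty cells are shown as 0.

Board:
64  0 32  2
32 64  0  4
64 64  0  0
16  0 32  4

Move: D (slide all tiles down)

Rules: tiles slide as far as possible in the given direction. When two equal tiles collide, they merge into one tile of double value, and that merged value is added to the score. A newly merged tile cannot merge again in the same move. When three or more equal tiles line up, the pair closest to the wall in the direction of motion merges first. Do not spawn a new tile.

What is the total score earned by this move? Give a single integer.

Answer: 200

Derivation:
Slide down:
col 0: [64, 32, 64, 16] -> [64, 32, 64, 16]  score +0 (running 0)
col 1: [0, 64, 64, 0] -> [0, 0, 0, 128]  score +128 (running 128)
col 2: [32, 0, 0, 32] -> [0, 0, 0, 64]  score +64 (running 192)
col 3: [2, 4, 0, 4] -> [0, 0, 2, 8]  score +8 (running 200)
Board after move:
 64   0   0   0
 32   0   0   0
 64   0   0   2
 16 128  64   8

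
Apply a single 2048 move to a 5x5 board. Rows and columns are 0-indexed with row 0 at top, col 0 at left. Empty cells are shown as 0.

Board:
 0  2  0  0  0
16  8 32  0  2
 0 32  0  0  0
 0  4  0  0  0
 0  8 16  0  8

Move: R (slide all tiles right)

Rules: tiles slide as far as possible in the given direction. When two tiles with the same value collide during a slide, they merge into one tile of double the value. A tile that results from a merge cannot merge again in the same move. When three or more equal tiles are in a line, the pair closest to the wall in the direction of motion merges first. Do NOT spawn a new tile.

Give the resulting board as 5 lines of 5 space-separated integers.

Answer:  0  0  0  0  2
 0 16  8 32  2
 0  0  0  0 32
 0  0  0  0  4
 0  0  8 16  8

Derivation:
Slide right:
row 0: [0, 2, 0, 0, 0] -> [0, 0, 0, 0, 2]
row 1: [16, 8, 32, 0, 2] -> [0, 16, 8, 32, 2]
row 2: [0, 32, 0, 0, 0] -> [0, 0, 0, 0, 32]
row 3: [0, 4, 0, 0, 0] -> [0, 0, 0, 0, 4]
row 4: [0, 8, 16, 0, 8] -> [0, 0, 8, 16, 8]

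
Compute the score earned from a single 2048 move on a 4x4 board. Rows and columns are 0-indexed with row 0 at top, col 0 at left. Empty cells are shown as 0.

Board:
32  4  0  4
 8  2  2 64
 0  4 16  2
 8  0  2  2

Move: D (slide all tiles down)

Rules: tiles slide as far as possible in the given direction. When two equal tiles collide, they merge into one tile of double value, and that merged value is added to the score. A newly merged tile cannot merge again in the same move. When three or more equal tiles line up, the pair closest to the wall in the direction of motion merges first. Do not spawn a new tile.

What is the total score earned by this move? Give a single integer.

Slide down:
col 0: [32, 8, 0, 8] -> [0, 0, 32, 16]  score +16 (running 16)
col 1: [4, 2, 4, 0] -> [0, 4, 2, 4]  score +0 (running 16)
col 2: [0, 2, 16, 2] -> [0, 2, 16, 2]  score +0 (running 16)
col 3: [4, 64, 2, 2] -> [0, 4, 64, 4]  score +4 (running 20)
Board after move:
 0  0  0  0
 0  4  2  4
32  2 16 64
16  4  2  4

Answer: 20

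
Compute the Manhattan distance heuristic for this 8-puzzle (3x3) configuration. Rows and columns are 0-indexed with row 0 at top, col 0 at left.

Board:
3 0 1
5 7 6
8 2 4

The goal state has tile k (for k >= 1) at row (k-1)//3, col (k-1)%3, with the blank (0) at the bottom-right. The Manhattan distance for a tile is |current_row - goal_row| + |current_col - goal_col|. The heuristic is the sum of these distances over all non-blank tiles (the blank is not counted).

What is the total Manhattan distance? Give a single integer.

Tile 3: (0,0)->(0,2) = 2
Tile 1: (0,2)->(0,0) = 2
Tile 5: (1,0)->(1,1) = 1
Tile 7: (1,1)->(2,0) = 2
Tile 6: (1,2)->(1,2) = 0
Tile 8: (2,0)->(2,1) = 1
Tile 2: (2,1)->(0,1) = 2
Tile 4: (2,2)->(1,0) = 3
Sum: 2 + 2 + 1 + 2 + 0 + 1 + 2 + 3 = 13

Answer: 13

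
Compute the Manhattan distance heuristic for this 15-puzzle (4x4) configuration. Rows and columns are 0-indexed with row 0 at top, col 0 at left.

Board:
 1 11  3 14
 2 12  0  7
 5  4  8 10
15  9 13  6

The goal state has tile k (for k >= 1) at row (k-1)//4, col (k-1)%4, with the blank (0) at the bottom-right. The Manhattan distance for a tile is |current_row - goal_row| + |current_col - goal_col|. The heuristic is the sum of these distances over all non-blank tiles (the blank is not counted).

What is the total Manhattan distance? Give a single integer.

Tile 1: at (0,0), goal (0,0), distance |0-0|+|0-0| = 0
Tile 11: at (0,1), goal (2,2), distance |0-2|+|1-2| = 3
Tile 3: at (0,2), goal (0,2), distance |0-0|+|2-2| = 0
Tile 14: at (0,3), goal (3,1), distance |0-3|+|3-1| = 5
Tile 2: at (1,0), goal (0,1), distance |1-0|+|0-1| = 2
Tile 12: at (1,1), goal (2,3), distance |1-2|+|1-3| = 3
Tile 7: at (1,3), goal (1,2), distance |1-1|+|3-2| = 1
Tile 5: at (2,0), goal (1,0), distance |2-1|+|0-0| = 1
Tile 4: at (2,1), goal (0,3), distance |2-0|+|1-3| = 4
Tile 8: at (2,2), goal (1,3), distance |2-1|+|2-3| = 2
Tile 10: at (2,3), goal (2,1), distance |2-2|+|3-1| = 2
Tile 15: at (3,0), goal (3,2), distance |3-3|+|0-2| = 2
Tile 9: at (3,1), goal (2,0), distance |3-2|+|1-0| = 2
Tile 13: at (3,2), goal (3,0), distance |3-3|+|2-0| = 2
Tile 6: at (3,3), goal (1,1), distance |3-1|+|3-1| = 4
Sum: 0 + 3 + 0 + 5 + 2 + 3 + 1 + 1 + 4 + 2 + 2 + 2 + 2 + 2 + 4 = 33

Answer: 33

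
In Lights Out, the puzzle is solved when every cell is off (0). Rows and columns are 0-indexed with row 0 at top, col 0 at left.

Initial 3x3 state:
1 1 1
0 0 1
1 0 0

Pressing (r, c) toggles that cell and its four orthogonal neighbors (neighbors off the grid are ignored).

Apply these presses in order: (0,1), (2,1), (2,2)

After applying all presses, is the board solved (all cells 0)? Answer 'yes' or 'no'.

Answer: yes

Derivation:
After press 1 at (0,1):
0 0 0
0 1 1
1 0 0

After press 2 at (2,1):
0 0 0
0 0 1
0 1 1

After press 3 at (2,2):
0 0 0
0 0 0
0 0 0

Lights still on: 0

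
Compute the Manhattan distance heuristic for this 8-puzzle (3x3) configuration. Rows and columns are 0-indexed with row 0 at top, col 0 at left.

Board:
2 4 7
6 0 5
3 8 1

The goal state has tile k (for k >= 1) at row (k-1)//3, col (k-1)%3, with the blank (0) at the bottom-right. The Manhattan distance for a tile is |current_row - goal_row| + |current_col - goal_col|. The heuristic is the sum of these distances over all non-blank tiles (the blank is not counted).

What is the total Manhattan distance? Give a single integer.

Tile 2: at (0,0), goal (0,1), distance |0-0|+|0-1| = 1
Tile 4: at (0,1), goal (1,0), distance |0-1|+|1-0| = 2
Tile 7: at (0,2), goal (2,0), distance |0-2|+|2-0| = 4
Tile 6: at (1,0), goal (1,2), distance |1-1|+|0-2| = 2
Tile 5: at (1,2), goal (1,1), distance |1-1|+|2-1| = 1
Tile 3: at (2,0), goal (0,2), distance |2-0|+|0-2| = 4
Tile 8: at (2,1), goal (2,1), distance |2-2|+|1-1| = 0
Tile 1: at (2,2), goal (0,0), distance |2-0|+|2-0| = 4
Sum: 1 + 2 + 4 + 2 + 1 + 4 + 0 + 4 = 18

Answer: 18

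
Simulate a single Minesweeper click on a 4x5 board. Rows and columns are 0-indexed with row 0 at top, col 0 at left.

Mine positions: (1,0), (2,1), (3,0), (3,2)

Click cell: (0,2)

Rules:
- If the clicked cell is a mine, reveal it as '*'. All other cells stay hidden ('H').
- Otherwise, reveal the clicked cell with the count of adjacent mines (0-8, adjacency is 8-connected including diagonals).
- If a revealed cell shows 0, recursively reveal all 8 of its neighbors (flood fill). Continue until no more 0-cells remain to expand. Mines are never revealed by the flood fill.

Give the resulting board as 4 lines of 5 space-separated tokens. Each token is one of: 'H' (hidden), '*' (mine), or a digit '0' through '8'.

H 1 0 0 0
H 2 1 0 0
H H 2 1 0
H H H 1 0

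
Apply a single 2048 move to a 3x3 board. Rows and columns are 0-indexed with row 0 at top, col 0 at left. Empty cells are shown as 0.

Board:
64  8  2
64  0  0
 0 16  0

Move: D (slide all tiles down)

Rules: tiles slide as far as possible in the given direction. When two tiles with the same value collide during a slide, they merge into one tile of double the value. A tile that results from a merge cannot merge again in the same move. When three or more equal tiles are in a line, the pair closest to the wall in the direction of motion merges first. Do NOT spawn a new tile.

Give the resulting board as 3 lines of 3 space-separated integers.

Answer:   0   0   0
  0   8   0
128  16   2

Derivation:
Slide down:
col 0: [64, 64, 0] -> [0, 0, 128]
col 1: [8, 0, 16] -> [0, 8, 16]
col 2: [2, 0, 0] -> [0, 0, 2]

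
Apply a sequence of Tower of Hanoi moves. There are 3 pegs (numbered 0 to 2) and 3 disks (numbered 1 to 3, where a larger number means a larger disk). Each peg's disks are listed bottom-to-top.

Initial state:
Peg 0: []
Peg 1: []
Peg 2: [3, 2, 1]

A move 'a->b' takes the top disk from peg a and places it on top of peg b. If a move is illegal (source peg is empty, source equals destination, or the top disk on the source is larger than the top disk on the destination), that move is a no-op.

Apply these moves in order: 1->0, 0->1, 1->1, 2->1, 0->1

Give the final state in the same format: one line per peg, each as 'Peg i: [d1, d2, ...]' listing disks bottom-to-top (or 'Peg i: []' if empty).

Answer: Peg 0: []
Peg 1: [1]
Peg 2: [3, 2]

Derivation:
After move 1 (1->0):
Peg 0: []
Peg 1: []
Peg 2: [3, 2, 1]

After move 2 (0->1):
Peg 0: []
Peg 1: []
Peg 2: [3, 2, 1]

After move 3 (1->1):
Peg 0: []
Peg 1: []
Peg 2: [3, 2, 1]

After move 4 (2->1):
Peg 0: []
Peg 1: [1]
Peg 2: [3, 2]

After move 5 (0->1):
Peg 0: []
Peg 1: [1]
Peg 2: [3, 2]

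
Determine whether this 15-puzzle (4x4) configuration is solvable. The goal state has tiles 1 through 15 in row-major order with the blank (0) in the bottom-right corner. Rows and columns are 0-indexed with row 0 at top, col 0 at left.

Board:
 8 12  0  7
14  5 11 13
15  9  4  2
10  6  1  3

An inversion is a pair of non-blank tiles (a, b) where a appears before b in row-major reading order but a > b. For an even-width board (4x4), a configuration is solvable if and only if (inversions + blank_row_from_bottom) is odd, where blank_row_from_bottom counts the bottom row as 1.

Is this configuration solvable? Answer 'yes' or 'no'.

Inversions: 72
Blank is in row 0 (0-indexed from top), which is row 4 counting from the bottom (bottom = 1).
72 + 4 = 76, which is even, so the puzzle is not solvable.

Answer: no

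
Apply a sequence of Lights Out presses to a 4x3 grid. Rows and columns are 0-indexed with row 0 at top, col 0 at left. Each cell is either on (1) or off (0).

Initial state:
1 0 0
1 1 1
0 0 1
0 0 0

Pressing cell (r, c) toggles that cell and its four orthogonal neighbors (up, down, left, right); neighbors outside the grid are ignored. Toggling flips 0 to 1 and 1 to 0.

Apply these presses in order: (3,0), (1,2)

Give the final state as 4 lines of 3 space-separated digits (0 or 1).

Answer: 1 0 1
1 0 0
1 0 0
1 1 0

Derivation:
After press 1 at (3,0):
1 0 0
1 1 1
1 0 1
1 1 0

After press 2 at (1,2):
1 0 1
1 0 0
1 0 0
1 1 0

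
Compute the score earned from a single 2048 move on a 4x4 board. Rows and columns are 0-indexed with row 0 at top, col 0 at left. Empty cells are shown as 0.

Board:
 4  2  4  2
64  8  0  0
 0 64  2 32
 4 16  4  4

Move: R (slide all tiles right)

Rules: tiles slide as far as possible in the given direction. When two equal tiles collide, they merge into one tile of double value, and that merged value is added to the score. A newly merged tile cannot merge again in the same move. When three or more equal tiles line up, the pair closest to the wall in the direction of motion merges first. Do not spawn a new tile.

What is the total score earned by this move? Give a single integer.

Answer: 8

Derivation:
Slide right:
row 0: [4, 2, 4, 2] -> [4, 2, 4, 2]  score +0 (running 0)
row 1: [64, 8, 0, 0] -> [0, 0, 64, 8]  score +0 (running 0)
row 2: [0, 64, 2, 32] -> [0, 64, 2, 32]  score +0 (running 0)
row 3: [4, 16, 4, 4] -> [0, 4, 16, 8]  score +8 (running 8)
Board after move:
 4  2  4  2
 0  0 64  8
 0 64  2 32
 0  4 16  8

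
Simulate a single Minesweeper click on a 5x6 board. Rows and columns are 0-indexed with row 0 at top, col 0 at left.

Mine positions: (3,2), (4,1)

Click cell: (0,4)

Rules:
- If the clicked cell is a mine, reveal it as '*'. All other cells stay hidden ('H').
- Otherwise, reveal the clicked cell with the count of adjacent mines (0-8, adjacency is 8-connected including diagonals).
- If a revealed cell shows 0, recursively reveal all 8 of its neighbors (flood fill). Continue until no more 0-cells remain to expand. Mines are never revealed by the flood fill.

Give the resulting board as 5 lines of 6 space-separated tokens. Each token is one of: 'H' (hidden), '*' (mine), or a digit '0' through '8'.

0 0 0 0 0 0
0 0 0 0 0 0
0 1 1 1 0 0
1 2 H 1 0 0
H H H 1 0 0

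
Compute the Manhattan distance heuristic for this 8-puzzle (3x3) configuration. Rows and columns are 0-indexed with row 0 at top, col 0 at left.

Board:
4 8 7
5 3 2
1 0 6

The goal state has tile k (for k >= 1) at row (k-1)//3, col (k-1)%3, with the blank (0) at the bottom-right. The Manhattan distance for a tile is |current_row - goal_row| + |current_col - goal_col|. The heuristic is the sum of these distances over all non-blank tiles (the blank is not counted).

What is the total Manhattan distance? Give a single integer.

Answer: 15

Derivation:
Tile 4: (0,0)->(1,0) = 1
Tile 8: (0,1)->(2,1) = 2
Tile 7: (0,2)->(2,0) = 4
Tile 5: (1,0)->(1,1) = 1
Tile 3: (1,1)->(0,2) = 2
Tile 2: (1,2)->(0,1) = 2
Tile 1: (2,0)->(0,0) = 2
Tile 6: (2,2)->(1,2) = 1
Sum: 1 + 2 + 4 + 1 + 2 + 2 + 2 + 1 = 15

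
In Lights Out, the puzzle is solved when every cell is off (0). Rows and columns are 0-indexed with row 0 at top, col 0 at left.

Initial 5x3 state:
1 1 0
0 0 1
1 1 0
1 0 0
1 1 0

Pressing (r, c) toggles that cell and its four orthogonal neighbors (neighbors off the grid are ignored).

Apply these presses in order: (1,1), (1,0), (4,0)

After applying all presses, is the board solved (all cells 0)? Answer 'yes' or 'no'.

Answer: yes

Derivation:
After press 1 at (1,1):
1 0 0
1 1 0
1 0 0
1 0 0
1 1 0

After press 2 at (1,0):
0 0 0
0 0 0
0 0 0
1 0 0
1 1 0

After press 3 at (4,0):
0 0 0
0 0 0
0 0 0
0 0 0
0 0 0

Lights still on: 0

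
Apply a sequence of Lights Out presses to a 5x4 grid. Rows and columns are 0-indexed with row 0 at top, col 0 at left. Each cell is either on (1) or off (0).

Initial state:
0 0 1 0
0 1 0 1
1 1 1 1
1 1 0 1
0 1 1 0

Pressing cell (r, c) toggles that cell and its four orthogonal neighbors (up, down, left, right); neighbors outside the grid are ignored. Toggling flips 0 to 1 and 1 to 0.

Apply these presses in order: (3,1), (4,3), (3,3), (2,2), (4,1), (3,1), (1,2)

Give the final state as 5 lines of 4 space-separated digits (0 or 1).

After press 1 at (3,1):
0 0 1 0
0 1 0 1
1 0 1 1
0 0 1 1
0 0 1 0

After press 2 at (4,3):
0 0 1 0
0 1 0 1
1 0 1 1
0 0 1 0
0 0 0 1

After press 3 at (3,3):
0 0 1 0
0 1 0 1
1 0 1 0
0 0 0 1
0 0 0 0

After press 4 at (2,2):
0 0 1 0
0 1 1 1
1 1 0 1
0 0 1 1
0 0 0 0

After press 5 at (4,1):
0 0 1 0
0 1 1 1
1 1 0 1
0 1 1 1
1 1 1 0

After press 6 at (3,1):
0 0 1 0
0 1 1 1
1 0 0 1
1 0 0 1
1 0 1 0

After press 7 at (1,2):
0 0 0 0
0 0 0 0
1 0 1 1
1 0 0 1
1 0 1 0

Answer: 0 0 0 0
0 0 0 0
1 0 1 1
1 0 0 1
1 0 1 0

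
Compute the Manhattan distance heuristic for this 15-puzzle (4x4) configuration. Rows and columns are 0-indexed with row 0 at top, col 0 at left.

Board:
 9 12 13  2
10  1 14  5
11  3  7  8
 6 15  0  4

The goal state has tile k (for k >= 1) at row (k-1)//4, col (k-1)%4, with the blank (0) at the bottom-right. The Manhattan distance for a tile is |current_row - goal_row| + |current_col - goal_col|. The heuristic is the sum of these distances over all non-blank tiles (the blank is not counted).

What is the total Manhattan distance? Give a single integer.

Tile 9: (0,0)->(2,0) = 2
Tile 12: (0,1)->(2,3) = 4
Tile 13: (0,2)->(3,0) = 5
Tile 2: (0,3)->(0,1) = 2
Tile 10: (1,0)->(2,1) = 2
Tile 1: (1,1)->(0,0) = 2
Tile 14: (1,2)->(3,1) = 3
Tile 5: (1,3)->(1,0) = 3
Tile 11: (2,0)->(2,2) = 2
Tile 3: (2,1)->(0,2) = 3
Tile 7: (2,2)->(1,2) = 1
Tile 8: (2,3)->(1,3) = 1
Tile 6: (3,0)->(1,1) = 3
Tile 15: (3,1)->(3,2) = 1
Tile 4: (3,3)->(0,3) = 3
Sum: 2 + 4 + 5 + 2 + 2 + 2 + 3 + 3 + 2 + 3 + 1 + 1 + 3 + 1 + 3 = 37

Answer: 37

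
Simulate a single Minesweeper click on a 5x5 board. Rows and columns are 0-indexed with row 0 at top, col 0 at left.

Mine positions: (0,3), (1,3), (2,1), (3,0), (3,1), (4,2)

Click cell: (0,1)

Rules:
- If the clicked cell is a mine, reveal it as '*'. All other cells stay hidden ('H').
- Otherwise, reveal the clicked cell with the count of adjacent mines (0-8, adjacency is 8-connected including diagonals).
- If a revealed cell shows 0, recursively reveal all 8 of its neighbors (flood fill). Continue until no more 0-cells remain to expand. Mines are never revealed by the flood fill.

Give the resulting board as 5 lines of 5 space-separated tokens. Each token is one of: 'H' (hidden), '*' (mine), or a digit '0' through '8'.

0 0 2 H H
1 1 3 H H
H H H H H
H H H H H
H H H H H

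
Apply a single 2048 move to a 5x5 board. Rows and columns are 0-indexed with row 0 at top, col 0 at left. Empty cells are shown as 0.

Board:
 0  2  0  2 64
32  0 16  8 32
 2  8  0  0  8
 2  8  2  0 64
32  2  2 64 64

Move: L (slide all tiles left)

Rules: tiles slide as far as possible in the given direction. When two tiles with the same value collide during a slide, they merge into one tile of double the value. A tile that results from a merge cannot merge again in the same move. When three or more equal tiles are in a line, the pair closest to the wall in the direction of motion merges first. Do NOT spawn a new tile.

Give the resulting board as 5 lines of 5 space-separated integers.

Answer:   4  64   0   0   0
 32  16   8  32   0
  2  16   0   0   0
  2   8   2  64   0
 32   4 128   0   0

Derivation:
Slide left:
row 0: [0, 2, 0, 2, 64] -> [4, 64, 0, 0, 0]
row 1: [32, 0, 16, 8, 32] -> [32, 16, 8, 32, 0]
row 2: [2, 8, 0, 0, 8] -> [2, 16, 0, 0, 0]
row 3: [2, 8, 2, 0, 64] -> [2, 8, 2, 64, 0]
row 4: [32, 2, 2, 64, 64] -> [32, 4, 128, 0, 0]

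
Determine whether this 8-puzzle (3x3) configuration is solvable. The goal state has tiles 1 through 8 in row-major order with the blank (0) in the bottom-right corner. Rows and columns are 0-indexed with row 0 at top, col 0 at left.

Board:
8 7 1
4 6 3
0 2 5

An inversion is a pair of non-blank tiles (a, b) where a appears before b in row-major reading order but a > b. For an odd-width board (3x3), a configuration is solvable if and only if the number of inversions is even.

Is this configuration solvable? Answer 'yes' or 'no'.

Answer: no

Derivation:
Inversions (pairs i<j in row-major order where tile[i] > tile[j] > 0): 19
19 is odd, so the puzzle is not solvable.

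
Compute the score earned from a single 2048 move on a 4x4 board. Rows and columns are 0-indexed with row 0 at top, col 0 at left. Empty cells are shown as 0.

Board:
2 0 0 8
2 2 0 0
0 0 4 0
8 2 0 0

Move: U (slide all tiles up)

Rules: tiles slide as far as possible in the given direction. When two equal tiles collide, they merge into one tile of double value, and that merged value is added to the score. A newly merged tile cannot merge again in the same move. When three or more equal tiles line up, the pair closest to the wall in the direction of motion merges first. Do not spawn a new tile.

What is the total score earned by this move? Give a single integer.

Slide up:
col 0: [2, 2, 0, 8] -> [4, 8, 0, 0]  score +4 (running 4)
col 1: [0, 2, 0, 2] -> [4, 0, 0, 0]  score +4 (running 8)
col 2: [0, 0, 4, 0] -> [4, 0, 0, 0]  score +0 (running 8)
col 3: [8, 0, 0, 0] -> [8, 0, 0, 0]  score +0 (running 8)
Board after move:
4 4 4 8
8 0 0 0
0 0 0 0
0 0 0 0

Answer: 8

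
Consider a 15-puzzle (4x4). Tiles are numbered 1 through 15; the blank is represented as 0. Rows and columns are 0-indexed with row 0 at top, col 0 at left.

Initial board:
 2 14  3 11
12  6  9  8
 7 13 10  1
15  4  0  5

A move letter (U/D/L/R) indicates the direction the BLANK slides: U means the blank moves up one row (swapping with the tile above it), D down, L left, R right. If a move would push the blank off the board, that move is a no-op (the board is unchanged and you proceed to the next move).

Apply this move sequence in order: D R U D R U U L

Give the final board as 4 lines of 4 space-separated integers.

Answer:  2 14  3 11
12  6  0  9
 7 13 10  8
15  4  5  1

Derivation:
After move 1 (D):
 2 14  3 11
12  6  9  8
 7 13 10  1
15  4  0  5

After move 2 (R):
 2 14  3 11
12  6  9  8
 7 13 10  1
15  4  5  0

After move 3 (U):
 2 14  3 11
12  6  9  8
 7 13 10  0
15  4  5  1

After move 4 (D):
 2 14  3 11
12  6  9  8
 7 13 10  1
15  4  5  0

After move 5 (R):
 2 14  3 11
12  6  9  8
 7 13 10  1
15  4  5  0

After move 6 (U):
 2 14  3 11
12  6  9  8
 7 13 10  0
15  4  5  1

After move 7 (U):
 2 14  3 11
12  6  9  0
 7 13 10  8
15  4  5  1

After move 8 (L):
 2 14  3 11
12  6  0  9
 7 13 10  8
15  4  5  1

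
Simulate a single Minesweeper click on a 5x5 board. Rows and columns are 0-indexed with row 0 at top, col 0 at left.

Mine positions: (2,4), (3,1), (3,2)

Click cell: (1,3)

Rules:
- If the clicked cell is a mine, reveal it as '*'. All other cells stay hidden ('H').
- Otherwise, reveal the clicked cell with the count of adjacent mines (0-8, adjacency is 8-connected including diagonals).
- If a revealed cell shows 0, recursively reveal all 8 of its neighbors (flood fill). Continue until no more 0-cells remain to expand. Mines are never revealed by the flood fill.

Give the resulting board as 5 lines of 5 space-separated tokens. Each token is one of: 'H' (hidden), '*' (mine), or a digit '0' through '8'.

H H H H H
H H H 1 H
H H H H H
H H H H H
H H H H H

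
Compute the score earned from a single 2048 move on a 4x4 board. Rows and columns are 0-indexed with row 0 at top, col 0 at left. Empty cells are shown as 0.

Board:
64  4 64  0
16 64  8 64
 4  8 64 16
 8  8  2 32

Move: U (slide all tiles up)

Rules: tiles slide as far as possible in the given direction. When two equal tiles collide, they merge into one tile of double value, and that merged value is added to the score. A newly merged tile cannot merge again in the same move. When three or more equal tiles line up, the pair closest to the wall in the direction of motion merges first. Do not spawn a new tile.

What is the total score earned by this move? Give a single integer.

Answer: 16

Derivation:
Slide up:
col 0: [64, 16, 4, 8] -> [64, 16, 4, 8]  score +0 (running 0)
col 1: [4, 64, 8, 8] -> [4, 64, 16, 0]  score +16 (running 16)
col 2: [64, 8, 64, 2] -> [64, 8, 64, 2]  score +0 (running 16)
col 3: [0, 64, 16, 32] -> [64, 16, 32, 0]  score +0 (running 16)
Board after move:
64  4 64 64
16 64  8 16
 4 16 64 32
 8  0  2  0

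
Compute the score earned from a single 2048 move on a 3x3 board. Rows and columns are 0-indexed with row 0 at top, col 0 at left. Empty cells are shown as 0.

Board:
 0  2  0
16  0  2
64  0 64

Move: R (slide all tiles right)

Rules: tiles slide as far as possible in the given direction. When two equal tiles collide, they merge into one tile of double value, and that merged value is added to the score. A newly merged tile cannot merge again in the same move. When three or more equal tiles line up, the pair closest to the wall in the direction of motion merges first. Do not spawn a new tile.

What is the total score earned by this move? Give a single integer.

Slide right:
row 0: [0, 2, 0] -> [0, 0, 2]  score +0 (running 0)
row 1: [16, 0, 2] -> [0, 16, 2]  score +0 (running 0)
row 2: [64, 0, 64] -> [0, 0, 128]  score +128 (running 128)
Board after move:
  0   0   2
  0  16   2
  0   0 128

Answer: 128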